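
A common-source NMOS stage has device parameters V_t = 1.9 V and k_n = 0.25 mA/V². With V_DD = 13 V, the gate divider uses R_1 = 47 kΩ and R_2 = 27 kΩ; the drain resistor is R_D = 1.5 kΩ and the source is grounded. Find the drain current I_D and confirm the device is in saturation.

V_G = V_DD·R_2/(R_1+R_2) = 13×27/74 = 4.74 V. With the source grounded, V_GS = V_G = 4.74 V.
Assume saturation: I_D = (k_n/2)(V_GS − V_t)² = (0.25/2)×(4.74 − 1.9)² = 0.125×2.84² = 1.01 mA.
V_DS = V_DD − I_D·R_D = 13 − 1.01×1.5 = 11.5 V.
Saturation requires V_DS ≥ V_GS − V_t = 2.84 V; 11.5 ≥ 2.84 ✓.

I_D ≈ 1 mA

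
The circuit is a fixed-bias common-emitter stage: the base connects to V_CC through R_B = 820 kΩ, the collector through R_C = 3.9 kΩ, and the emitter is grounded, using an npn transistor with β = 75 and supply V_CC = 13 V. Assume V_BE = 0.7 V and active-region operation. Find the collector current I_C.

I_C ≈ 1.1 mA

Base loop: V_CC = I_B·R_B + V_BE, so I_B = (13 − 0.7)/820 kΩ = 0.015 mA.
In the active region I_C = β·I_B = 75 × 0.015 = 1.12 mA.
Collector loop: V_CE = V_CC − I_C·R_C = 13 − 1.12×3.9 = 8.61 V.
Since V_CE = 8.61 V > V_CE(sat) ≈ 0.2 V, the transistor is in the active region as assumed.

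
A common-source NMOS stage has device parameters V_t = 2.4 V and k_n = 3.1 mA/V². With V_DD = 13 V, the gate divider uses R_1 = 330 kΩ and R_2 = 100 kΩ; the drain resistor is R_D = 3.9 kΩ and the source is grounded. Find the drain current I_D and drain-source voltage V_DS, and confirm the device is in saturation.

V_G = V_DD·R_2/(R_1+R_2) = 13×100/430 = 3.02 V. With the source grounded, V_GS = V_G = 3.02 V.
Assume saturation: I_D = (k_n/2)(V_GS − V_t)² = (3.1/2)×(3.02 − 2.4)² = 1.55×0.623² = 0.602 mA.
V_DS = V_DD − I_D·R_D = 13 − 0.602×3.9 = 10.7 V.
Saturation requires V_DS ≥ V_GS − V_t = 0.623 V; 10.7 ≥ 0.623 ✓.

I_D ≈ 0.6 mA, V_DS ≈ 11 V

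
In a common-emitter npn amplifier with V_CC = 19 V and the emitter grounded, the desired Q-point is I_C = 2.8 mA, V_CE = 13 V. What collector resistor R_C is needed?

R_C ≈ 2.1 kΩ

Collector loop: V_CC = I_C·R_C + V_CE.
R_C = (V_CC − V_CE)/I_C = (19 − 13)/2.8 = 2.14 kΩ.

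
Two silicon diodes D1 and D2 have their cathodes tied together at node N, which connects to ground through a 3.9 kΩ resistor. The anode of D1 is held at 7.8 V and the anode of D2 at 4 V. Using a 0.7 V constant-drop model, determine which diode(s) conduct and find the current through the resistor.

Assume both conduct. Then node N would need to be at both 7.8−0.7 = 7.1 V and 4−0.7 = 3.3 V, which is impossible.
Assume only D1 conducts: V_N = 7.8 − 0.7 = 7.1 V, so I_R = 7.1/3.9 = 1.82 mA.
Check D2: its anode-to-cathode voltage is 4 − 7.1 = -3.1 V < 0.7 V, so it is off. The assumption is consistent.

Only D1 conducts; I_R ≈ 1.8 mA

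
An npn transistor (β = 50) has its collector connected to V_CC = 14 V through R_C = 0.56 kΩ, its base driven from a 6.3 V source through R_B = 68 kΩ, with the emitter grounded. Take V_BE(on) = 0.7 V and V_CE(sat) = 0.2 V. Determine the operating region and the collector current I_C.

active; I_C ≈ 4.1 mA

Assume active. Base-emitter loop: I_B = (V_BB − V_BE)/R_B = (6.3 − 0.7)/68 = 0.0824 mA.
I_C = β·I_B = 50×0.0824 = 4.12 mA.
V_CE = V_CC − I_C·R_C = 14 − 4.12×0.56 = 11.7 V > V_CE(sat), so the active-region assumption holds.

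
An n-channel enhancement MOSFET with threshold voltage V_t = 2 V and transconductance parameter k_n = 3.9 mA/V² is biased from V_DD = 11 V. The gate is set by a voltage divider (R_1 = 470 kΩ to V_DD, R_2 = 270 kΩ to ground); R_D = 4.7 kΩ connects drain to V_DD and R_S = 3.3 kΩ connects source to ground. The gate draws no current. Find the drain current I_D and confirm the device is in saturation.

V_G = V_DD·R_2/(R_1+R_2) = 11×270/740 = 4.01 V.
Assume saturation: I_D = (k_n/2)(V_GS − V_t)² with V_GS = V_G − I_D·R_S = 4.01 − 3.3·I_D.
Substituting gives 21.2·I_D² − 26.9·I_D + 7.91 = 0, with roots I_D = 0.463 or 0.805 mA.
The root I_D = 0.805 mA gives V_GS = 1.36 V ≤ V_t, so take I_D = 0.463 mA.
Then V_GS = 2.49 V and V_DS = V_DD − I_D(R_D+R_S) = 11 − 0.463×8 = 7.3 V.
Saturation requires V_DS ≥ V_GS − V_t = 0.487 V; 7.3 ≥ 0.487 ✓.

I_D ≈ 0.46 mA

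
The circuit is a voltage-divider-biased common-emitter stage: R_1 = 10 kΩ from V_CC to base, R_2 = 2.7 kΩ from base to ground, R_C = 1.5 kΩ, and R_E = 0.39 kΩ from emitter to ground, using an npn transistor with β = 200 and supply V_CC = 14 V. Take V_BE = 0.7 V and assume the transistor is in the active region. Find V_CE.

V_CE ≈ 3.3 V

Thevenize the base divider: V_Th = V_CC·R_2/(R_1+R_2) = 14×2.7/12.7 = 2.98 V, R_Th = R_1‖R_2 = 2.13 kΩ.
Base-emitter loop: V_Th = I_B·R_Th + V_BE + (β+1)I_B·R_E, so I_B = (2.98 − 0.7) / (2.13 + 201×0.39) = 0.0283 mA.
I_C = β·I_B = 200×0.0283 = 5.65 mA, and I_E = (β+1)I_B = 5.68 mA.
V_CE = V_CC − I_C·R_C − I_E·R_E = 14 − 5.65×1.5 − 5.68×0.39 = 3.3 V.
V_CE = 3.3 V > 0.2 V confirms active-region operation.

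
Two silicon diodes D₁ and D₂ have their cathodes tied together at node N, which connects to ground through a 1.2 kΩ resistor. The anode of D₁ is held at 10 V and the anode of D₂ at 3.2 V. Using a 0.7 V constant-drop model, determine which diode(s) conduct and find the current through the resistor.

Only D₁ conducts; I_R ≈ 7.8 mA

Assume both conduct. Then node N would need to be at both 10−0.7 = 9.3 V and 3.2−0.7 = 2.5 V, which is impossible.
Assume only D₁ conducts: V_N = 10 − 0.7 = 9.3 V, so I_R = 9.3/1.2 = 7.75 mA.
Check D₂: its anode-to-cathode voltage is 3.2 − 9.3 = -6.1 V < 0.7 V, so it is off. The assumption is consistent.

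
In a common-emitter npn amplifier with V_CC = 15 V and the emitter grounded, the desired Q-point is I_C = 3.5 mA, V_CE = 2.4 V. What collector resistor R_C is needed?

R_C ≈ 3.6 kΩ

Collector loop: V_CC = I_C·R_C + V_CE.
R_C = (V_CC − V_CE)/I_C = (15 − 2.4)/3.5 = 3.6 kΩ.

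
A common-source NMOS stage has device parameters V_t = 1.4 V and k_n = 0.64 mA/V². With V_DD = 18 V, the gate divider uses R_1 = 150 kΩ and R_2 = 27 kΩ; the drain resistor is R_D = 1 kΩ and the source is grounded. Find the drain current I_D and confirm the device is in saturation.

V_G = V_DD·R_2/(R_1+R_2) = 18×27/177 = 2.75 V. With the source grounded, V_GS = V_G = 2.75 V.
Assume saturation: I_D = (k_n/2)(V_GS − V_t)² = (0.64/2)×(2.75 − 1.4)² = 0.32×1.35² = 0.58 mA.
V_DS = V_DD − I_D·R_D = 18 − 0.58×1 = 17.4 V.
Saturation requires V_DS ≥ V_GS − V_t = 1.35 V; 17.4 ≥ 1.35 ✓.

I_D ≈ 0.58 mA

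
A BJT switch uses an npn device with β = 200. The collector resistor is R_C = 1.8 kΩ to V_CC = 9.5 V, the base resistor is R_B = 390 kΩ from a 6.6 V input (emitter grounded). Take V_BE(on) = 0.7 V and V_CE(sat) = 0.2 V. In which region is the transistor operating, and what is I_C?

active; I_C ≈ 3 mA

Assume active. Base-emitter loop: I_B = (V_BB − V_BE)/R_B = (6.6 − 0.7)/390 = 0.0151 mA.
I_C = β·I_B = 200×0.0151 = 3.03 mA.
V_CE = V_CC − I_C·R_C = 9.5 − 3.03×1.8 = 4.05 V > V_CE(sat), so the active-region assumption holds.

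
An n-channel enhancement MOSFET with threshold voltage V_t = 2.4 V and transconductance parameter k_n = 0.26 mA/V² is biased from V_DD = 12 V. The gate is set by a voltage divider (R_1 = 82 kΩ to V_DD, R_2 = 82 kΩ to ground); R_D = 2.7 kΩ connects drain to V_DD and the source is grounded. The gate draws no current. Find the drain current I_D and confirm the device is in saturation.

I_D ≈ 1.7 mA

V_G = V_DD·R_2/(R_1+R_2) = 12×82/164 = 6 V. With the source grounded, V_GS = V_G = 6 V.
Assume saturation: I_D = (k_n/2)(V_GS − V_t)² = (0.26/2)×(6 − 2.4)² = 0.13×3.6² = 1.68 mA.
V_DS = V_DD − I_D·R_D = 12 − 1.68×2.7 = 7.45 V.
Saturation requires V_DS ≥ V_GS − V_t = 3.6 V; 7.45 ≥ 3.6 ✓.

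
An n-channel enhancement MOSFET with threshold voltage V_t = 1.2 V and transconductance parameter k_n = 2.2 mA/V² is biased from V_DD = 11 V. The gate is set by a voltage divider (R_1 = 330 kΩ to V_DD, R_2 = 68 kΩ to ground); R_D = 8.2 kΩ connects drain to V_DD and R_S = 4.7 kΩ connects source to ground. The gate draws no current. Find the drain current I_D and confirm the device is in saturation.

V_G = V_DD·R_2/(R_1+R_2) = 11×68/398 = 1.88 V.
Assume saturation: I_D = (k_n/2)(V_GS − V_t)² with V_GS = V_G − I_D·R_S = 1.88 − 4.7·I_D.
Substituting gives 24.3·I_D² − 8.02·I_D + 0.508 = 0, with roots I_D = 0.0853 or 0.245 mA.
The root I_D = 0.245 mA gives V_GS = 0.728 V ≤ V_t, so take I_D = 0.0853 mA.
Then V_GS = 1.48 V and V_DS = V_DD − I_D(R_D+R_S) = 11 − 0.0853×12.9 = 9.9 V.
Saturation requires V_DS ≥ V_GS − V_t = 0.278 V; 9.9 ≥ 0.278 ✓.

I_D ≈ 0.085 mA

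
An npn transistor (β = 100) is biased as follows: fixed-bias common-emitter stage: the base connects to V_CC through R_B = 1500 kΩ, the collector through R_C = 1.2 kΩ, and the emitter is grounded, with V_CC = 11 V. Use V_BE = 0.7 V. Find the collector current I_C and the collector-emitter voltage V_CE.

I_C ≈ 0.69 mA, V_CE ≈ 10 V

Base loop: V_CC = I_B·R_B + V_BE, so I_B = (11 − 0.7)/1500 kΩ = 0.00687 mA.
In the active region I_C = β·I_B = 100 × 0.00687 = 0.687 mA.
Collector loop: V_CE = V_CC − I_C·R_C = 11 − 0.687×1.2 = 10.2 V.
Since V_CE = 10.2 V > V_CE(sat) ≈ 0.2 V, the transistor is in the active region as assumed.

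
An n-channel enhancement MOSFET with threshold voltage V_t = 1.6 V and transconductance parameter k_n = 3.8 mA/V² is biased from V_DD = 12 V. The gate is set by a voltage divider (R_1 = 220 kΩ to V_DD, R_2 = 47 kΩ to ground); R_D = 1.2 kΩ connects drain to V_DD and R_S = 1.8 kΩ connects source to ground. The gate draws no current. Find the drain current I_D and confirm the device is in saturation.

I_D ≈ 0.14 mA

V_G = V_DD·R_2/(R_1+R_2) = 12×47/267 = 2.11 V.
Assume saturation: I_D = (k_n/2)(V_GS − V_t)² with V_GS = V_G − I_D·R_S = 2.11 − 1.8·I_D.
Substituting gives 6.16·I_D² − 4.5·I_D + 0.499 = 0, with roots I_D = 0.136 or 0.596 mA.
The root I_D = 0.596 mA gives V_GS = 1.04 V ≤ V_t, so take I_D = 0.136 mA.
Then V_GS = 1.87 V and V_DS = V_DD − I_D(R_D+R_S) = 12 − 0.136×3 = 11.6 V.
Saturation requires V_DS ≥ V_GS − V_t = 0.268 V; 11.6 ≥ 0.268 ✓.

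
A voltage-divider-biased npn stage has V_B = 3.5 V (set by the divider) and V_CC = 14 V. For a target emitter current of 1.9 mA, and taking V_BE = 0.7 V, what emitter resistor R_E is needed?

R_E ≈ 1.5 kΩ

V_E = V_B − V_BE = 3.5 − 0.7 = 2.8 V.
R_E = V_E / I_E = 2.8 / 1.9 = 1.47 kΩ.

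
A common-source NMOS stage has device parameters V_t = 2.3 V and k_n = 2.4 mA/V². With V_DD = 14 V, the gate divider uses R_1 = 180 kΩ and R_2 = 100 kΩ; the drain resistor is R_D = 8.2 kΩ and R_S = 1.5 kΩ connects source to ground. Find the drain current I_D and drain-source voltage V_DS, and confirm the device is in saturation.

I_D ≈ 1.1 mA, V_DS ≈ 2.9 V

V_G = V_DD·R_2/(R_1+R_2) = 14×100/280 = 5 V.
Assume saturation: I_D = (k_n/2)(V_GS − V_t)² with V_GS = V_G − I_D·R_S = 5 − 1.5·I_D.
Substituting gives 2.7·I_D² − 10.7·I_D + 8.75 = 0, with roots I_D = 1.15 or 2.82 mA.
The root I_D = 2.82 mA gives V_GS = 0.766 V ≤ V_t, so take I_D = 1.15 mA.
Then V_GS = 3.28 V and V_DS = V_DD − I_D(R_D+R_S) = 14 − 1.15×9.7 = 2.86 V.
Saturation requires V_DS ≥ V_GS − V_t = 0.978 V; 2.86 ≥ 0.978 ✓.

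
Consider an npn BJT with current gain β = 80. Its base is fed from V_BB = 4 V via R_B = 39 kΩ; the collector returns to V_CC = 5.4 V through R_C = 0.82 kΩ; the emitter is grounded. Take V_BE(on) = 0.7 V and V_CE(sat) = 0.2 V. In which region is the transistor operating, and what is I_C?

Assume active: I_B = (4 − 0.7)/39 = 0.0846 mA, giving I_C = β·I_B = 6.77 mA.
But then V_CE = 5.4 − 6.77×0.82 = -0.151 V < V_CE(sat) = 0.2 V — impossible in the active region.
So the transistor is saturated. With V_CE = 0.2 V, I_C = (V_CC − 0.2)/R_C = 5.2/0.82 = 6.34 mA.
Check: β·I_B = 6.77 mA > I_C = 6.34 mA, confirming saturation.

saturation; I_C ≈ 6.3 mA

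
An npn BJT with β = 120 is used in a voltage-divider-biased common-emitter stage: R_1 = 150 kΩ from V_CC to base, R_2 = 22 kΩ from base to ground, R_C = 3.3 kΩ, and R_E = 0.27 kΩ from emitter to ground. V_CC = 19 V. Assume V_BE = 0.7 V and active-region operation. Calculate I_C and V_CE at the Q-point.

Thevenize the base divider: V_Th = V_CC·R_2/(R_1+R_2) = 19×22/172 = 2.43 V, R_Th = R_1‖R_2 = 19.2 kΩ.
Base-emitter loop: V_Th = I_B·R_Th + V_BE + (β+1)I_B·R_E, so I_B = (2.43 − 0.7) / (19.2 + 121×0.27) = 0.0334 mA.
I_C = β·I_B = 120×0.0334 = 4 mA, and I_E = (β+1)I_B = 4.04 mA.
V_CE = V_CC − I_C·R_C − I_E·R_E = 19 − 4×3.3 − 4.04×0.27 = 4.7 V.
V_CE = 4.7 V > 0.2 V confirms active-region operation.

I_C ≈ 4 mA, V_CE ≈ 4.7 V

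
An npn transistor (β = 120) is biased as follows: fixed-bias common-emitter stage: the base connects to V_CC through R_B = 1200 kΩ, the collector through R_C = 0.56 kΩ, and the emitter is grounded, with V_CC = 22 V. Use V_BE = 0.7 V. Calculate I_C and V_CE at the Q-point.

Base loop: V_CC = I_B·R_B + V_BE, so I_B = (22 − 0.7)/1200 kΩ = 0.0178 mA.
In the active region I_C = β·I_B = 120 × 0.0178 = 2.13 mA.
Collector loop: V_CE = V_CC − I_C·R_C = 22 − 2.13×0.56 = 20.8 V.
Since V_CE = 20.8 V > V_CE(sat) ≈ 0.2 V, the transistor is in the active region as assumed.

I_C ≈ 2.1 mA, V_CE ≈ 21 V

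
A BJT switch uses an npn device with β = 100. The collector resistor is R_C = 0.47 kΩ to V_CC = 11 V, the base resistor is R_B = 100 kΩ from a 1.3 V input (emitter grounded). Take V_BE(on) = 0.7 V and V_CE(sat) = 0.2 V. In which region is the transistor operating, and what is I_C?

active; I_C ≈ 0.6 mA

Assume active. Base-emitter loop: I_B = (V_BB − V_BE)/R_B = (1.3 − 0.7)/100 = 0.006 mA.
I_C = β·I_B = 100×0.006 = 0.6 mA.
V_CE = V_CC − I_C·R_C = 11 − 0.6×0.47 = 10.7 V > V_CE(sat), so the active-region assumption holds.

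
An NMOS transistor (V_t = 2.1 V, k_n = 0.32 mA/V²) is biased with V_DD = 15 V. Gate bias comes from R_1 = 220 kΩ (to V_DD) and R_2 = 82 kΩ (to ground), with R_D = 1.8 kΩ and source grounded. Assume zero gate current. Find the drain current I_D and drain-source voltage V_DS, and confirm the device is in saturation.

I_D ≈ 0.62 mA, V_DS ≈ 14 V

V_G = V_DD·R_2/(R_1+R_2) = 15×82/302 = 4.07 V. With the source grounded, V_GS = V_G = 4.07 V.
Assume saturation: I_D = (k_n/2)(V_GS − V_t)² = (0.32/2)×(4.07 − 2.1)² = 0.16×1.97² = 0.623 mA.
V_DS = V_DD − I_D·R_D = 15 − 0.623×1.8 = 13.9 V.
Saturation requires V_DS ≥ V_GS − V_t = 1.97 V; 13.9 ≥ 1.97 ✓.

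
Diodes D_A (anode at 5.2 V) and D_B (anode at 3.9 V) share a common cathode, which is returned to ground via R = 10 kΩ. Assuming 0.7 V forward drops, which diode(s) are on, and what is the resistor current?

Only D_A conducts; I_R ≈ 0.45 mA

Assume both conduct. Then node N would need to be at both 5.2−0.7 = 4.5 V and 3.9−0.7 = 3.2 V, which is impossible.
Assume only D_A conducts: V_N = 5.2 − 0.7 = 4.5 V, so I_R = 4.5/10 = 0.45 mA.
Check D_B: its anode-to-cathode voltage is 3.9 − 4.5 = -0.6 V < 0.7 V, so it is off. The assumption is consistent.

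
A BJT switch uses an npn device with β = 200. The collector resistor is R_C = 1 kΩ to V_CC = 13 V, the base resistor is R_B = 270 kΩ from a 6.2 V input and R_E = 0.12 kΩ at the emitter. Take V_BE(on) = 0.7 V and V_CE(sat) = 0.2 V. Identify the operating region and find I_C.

active; I_C ≈ 3.7 mA

Assume active. Base-emitter loop: I_B = (V_BB − V_BE)/(R_B + (β+1)R_E) = (6.2 − 0.7)/(270 + 201×0.12) = 0.0187 mA.
I_C = β·I_B = 200×0.0187 = 3.74 mA.
V_CE = V_CC − I_C·R_C − I_E·R_E = 13 − 3.74×1 − 3.76×0.12 = 8.81 V > V_CE(sat), so the active-region assumption holds.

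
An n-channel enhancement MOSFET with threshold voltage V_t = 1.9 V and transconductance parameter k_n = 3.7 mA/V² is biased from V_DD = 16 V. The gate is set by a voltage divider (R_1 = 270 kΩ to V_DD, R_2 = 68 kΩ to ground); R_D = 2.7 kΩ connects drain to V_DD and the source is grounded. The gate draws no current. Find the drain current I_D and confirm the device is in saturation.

V_G = V_DD·R_2/(R_1+R_2) = 16×68/338 = 3.22 V. With the source grounded, V_GS = V_G = 3.22 V.
Assume saturation: I_D = (k_n/2)(V_GS − V_t)² = (3.7/2)×(3.22 − 1.9)² = 1.85×1.32² = 3.22 mA.
V_DS = V_DD − I_D·R_D = 16 − 3.22×2.7 = 7.31 V.
Saturation requires V_DS ≥ V_GS − V_t = 1.32 V; 7.31 ≥ 1.32 ✓.

I_D ≈ 3.2 mA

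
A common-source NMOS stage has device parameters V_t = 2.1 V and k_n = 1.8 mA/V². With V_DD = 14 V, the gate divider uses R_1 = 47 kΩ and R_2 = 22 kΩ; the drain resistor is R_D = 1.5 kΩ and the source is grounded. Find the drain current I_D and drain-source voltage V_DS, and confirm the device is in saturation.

I_D ≈ 5 mA, V_DS ≈ 6.5 V

V_G = V_DD·R_2/(R_1+R_2) = 14×22/69 = 4.46 V. With the source grounded, V_GS = V_G = 4.46 V.
Assume saturation: I_D = (k_n/2)(V_GS − V_t)² = (1.8/2)×(4.46 − 2.1)² = 0.9×2.36² = 5.03 mA.
V_DS = V_DD − I_D·R_D = 14 − 5.03×1.5 = 6.46 V.
Saturation requires V_DS ≥ V_GS − V_t = 2.36 V; 6.46 ≥ 2.36 ✓.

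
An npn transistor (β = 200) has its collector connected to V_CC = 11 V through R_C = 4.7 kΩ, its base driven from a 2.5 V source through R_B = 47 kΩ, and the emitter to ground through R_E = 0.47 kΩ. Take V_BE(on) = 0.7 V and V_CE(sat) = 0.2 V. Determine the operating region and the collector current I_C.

Assume active: I_B = (2.5 − 0.7)/(47 + 201×0.47) = 0.0127 mA, I_C = β·I_B = 2.54 mA.
Then V_CE = 11 − 2.54×4.7 − 2.56×0.47 = -2.16 V < 0.2 V — the active assumption fails.
Re-solve with V_CE = 0.2 V. KCL at the emitter: V_E/R_E = (V_BB−0.7−V_E)/R_B + (V_CC−0.2−V_E)/R_C, giving V_E = 0.989 V.
I_C = (V_CC − 0.2 − V_E)/R_C = (10.8 − 0.989)/4.7 = 2.09 mA.
Check: I_B = (1.8 − 0.989)/47 = 0.0173 mA, and β·I_B = 3.45 mA > I_C, confirming saturation.

saturation; I_C ≈ 2.1 mA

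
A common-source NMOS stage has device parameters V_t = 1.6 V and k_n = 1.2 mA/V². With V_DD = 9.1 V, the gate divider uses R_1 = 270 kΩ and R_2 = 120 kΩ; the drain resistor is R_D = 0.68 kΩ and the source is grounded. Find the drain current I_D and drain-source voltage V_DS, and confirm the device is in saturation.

V_G = V_DD·R_2/(R_1+R_2) = 9.1×120/390 = 2.8 V. With the source grounded, V_GS = V_G = 2.8 V.
Assume saturation: I_D = (k_n/2)(V_GS − V_t)² = (1.2/2)×(2.8 − 1.6)² = 0.6×1.2² = 0.864 mA.
V_DS = V_DD − I_D·R_D = 9.1 − 0.864×0.68 = 8.51 V.
Saturation requires V_DS ≥ V_GS − V_t = 1.2 V; 8.51 ≥ 1.2 ✓.

I_D ≈ 0.86 mA, V_DS ≈ 8.5 V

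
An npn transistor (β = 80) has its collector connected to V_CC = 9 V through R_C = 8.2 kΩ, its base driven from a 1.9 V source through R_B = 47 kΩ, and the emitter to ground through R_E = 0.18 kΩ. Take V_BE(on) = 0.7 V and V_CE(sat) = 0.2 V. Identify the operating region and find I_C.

Assume active: I_B = (1.9 − 0.7)/(47 + 81×0.18) = 0.0195 mA, I_C = β·I_B = 1.56 mA.
Then V_CE = 9 − 1.56×8.2 − 1.58×0.18 = -4.07 V < 0.2 V — the active assumption fails.
Re-solve with V_CE = 0.2 V. KCL at the emitter: V_E/R_E = (V_BB−0.7−V_E)/R_B + (V_CC−0.2−V_E)/R_C, giving V_E = 0.193 V.
I_C = (V_CC − 0.2 − V_E)/R_C = (8.8 − 0.193)/8.2 = 1.05 mA.
Check: I_B = (1.2 − 0.193)/47 = 0.0214 mA, and β·I_B = 1.71 mA > I_C, confirming saturation.

saturation; I_C ≈ 1 mA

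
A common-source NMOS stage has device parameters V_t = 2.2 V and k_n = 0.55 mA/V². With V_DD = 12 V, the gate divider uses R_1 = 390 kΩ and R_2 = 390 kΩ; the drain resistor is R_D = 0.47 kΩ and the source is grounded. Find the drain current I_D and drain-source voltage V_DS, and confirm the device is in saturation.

V_G = V_DD·R_2/(R_1+R_2) = 12×390/780 = 6 V. With the source grounded, V_GS = V_G = 6 V.
Assume saturation: I_D = (k_n/2)(V_GS − V_t)² = (0.55/2)×(6 − 2.2)² = 0.275×3.8² = 3.97 mA.
V_DS = V_DD − I_D·R_D = 12 − 3.97×0.47 = 10.1 V.
Saturation requires V_DS ≥ V_GS − V_t = 3.8 V; 10.1 ≥ 3.8 ✓.

I_D ≈ 4 mA, V_DS ≈ 10 V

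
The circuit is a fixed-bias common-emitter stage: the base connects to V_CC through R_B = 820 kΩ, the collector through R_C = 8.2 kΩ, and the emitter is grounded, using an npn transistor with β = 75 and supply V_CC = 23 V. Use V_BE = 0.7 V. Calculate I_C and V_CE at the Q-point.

I_C ≈ 2 mA, V_CE ≈ 6.3 V

Base loop: V_CC = I_B·R_B + V_BE, so I_B = (23 − 0.7)/820 kΩ = 0.0272 mA.
In the active region I_C = β·I_B = 75 × 0.0272 = 2.04 mA.
Collector loop: V_CE = V_CC − I_C·R_C = 23 − 2.04×8.2 = 6.28 V.
Since V_CE = 6.28 V > V_CE(sat) ≈ 0.2 V, the transistor is in the active region as assumed.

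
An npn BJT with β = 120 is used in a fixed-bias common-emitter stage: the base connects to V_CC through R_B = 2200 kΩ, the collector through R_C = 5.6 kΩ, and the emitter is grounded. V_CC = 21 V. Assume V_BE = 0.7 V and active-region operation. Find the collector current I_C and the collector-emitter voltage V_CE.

Base loop: V_CC = I_B·R_B + V_BE, so I_B = (21 − 0.7)/2200 kΩ = 0.00923 mA.
In the active region I_C = β·I_B = 120 × 0.00923 = 1.11 mA.
Collector loop: V_CE = V_CC − I_C·R_C = 21 − 1.11×5.6 = 14.8 V.
Since V_CE = 14.8 V > V_CE(sat) ≈ 0.2 V, the transistor is in the active region as assumed.

I_C ≈ 1.1 mA, V_CE ≈ 15 V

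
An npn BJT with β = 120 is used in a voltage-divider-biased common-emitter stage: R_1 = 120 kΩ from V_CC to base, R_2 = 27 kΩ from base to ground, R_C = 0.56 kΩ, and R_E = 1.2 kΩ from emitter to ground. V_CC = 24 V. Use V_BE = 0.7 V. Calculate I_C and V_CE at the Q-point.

Thevenize the base divider: V_Th = V_CC·R_2/(R_1+R_2) = 24×27/147 = 4.41 V, R_Th = R_1‖R_2 = 22 kΩ.
Base-emitter loop: V_Th = I_B·R_Th + V_BE + (β+1)I_B·R_E, so I_B = (4.41 − 0.7) / (22 + 121×1.2) = 0.0222 mA.
I_C = β·I_B = 120×0.0222 = 2.66 mA, and I_E = (β+1)I_B = 2.68 mA.
V_CE = V_CC − I_C·R_C − I_E·R_E = 24 − 2.66×0.56 − 2.68×1.2 = 19.3 V.
V_CE = 19.3 V > 0.2 V confirms active-region operation.

I_C ≈ 2.7 mA, V_CE ≈ 19 V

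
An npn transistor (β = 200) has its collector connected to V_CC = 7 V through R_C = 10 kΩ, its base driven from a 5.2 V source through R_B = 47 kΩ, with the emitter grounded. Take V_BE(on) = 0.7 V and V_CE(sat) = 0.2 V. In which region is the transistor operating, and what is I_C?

saturation; I_C ≈ 0.68 mA

Assume active: I_B = (5.2 − 0.7)/47 = 0.0957 mA, giving I_C = β·I_B = 19.1 mA.
But then V_CE = 7 − 19.1×10 = -184 V < V_CE(sat) = 0.2 V — impossible in the active region.
So the transistor is saturated. With V_CE = 0.2 V, I_C = (V_CC − 0.2)/R_C = 6.8/10 = 0.68 mA.
Check: β·I_B = 19.1 mA > I_C = 0.68 mA, confirming saturation.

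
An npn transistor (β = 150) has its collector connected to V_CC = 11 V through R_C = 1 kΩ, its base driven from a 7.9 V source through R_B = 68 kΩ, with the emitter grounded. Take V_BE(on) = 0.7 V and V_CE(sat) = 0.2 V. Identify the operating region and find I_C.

Assume active: I_B = (7.9 − 0.7)/68 = 0.106 mA, giving I_C = β·I_B = 15.9 mA.
But then V_CE = 11 − 15.9×1 = -4.88 V < V_CE(sat) = 0.2 V — impossible in the active region.
So the transistor is saturated. With V_CE = 0.2 V, I_C = (V_CC − 0.2)/R_C = 10.8/1 = 10.8 mA.
Check: β·I_B = 15.9 mA > I_C = 10.8 mA, confirming saturation.

saturation; I_C ≈ 11 mA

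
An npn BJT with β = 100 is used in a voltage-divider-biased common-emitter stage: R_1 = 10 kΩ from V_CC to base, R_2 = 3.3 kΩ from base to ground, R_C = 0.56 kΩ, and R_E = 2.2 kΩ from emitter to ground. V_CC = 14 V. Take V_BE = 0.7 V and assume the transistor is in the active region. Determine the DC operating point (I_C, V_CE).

I_C ≈ 1.2 mA, V_CE ≈ 11 V

Thevenize the base divider: V_Th = V_CC·R_2/(R_1+R_2) = 14×3.3/13.3 = 3.47 V, R_Th = R_1‖R_2 = 2.48 kΩ.
Base-emitter loop: V_Th = I_B·R_Th + V_BE + (β+1)I_B·R_E, so I_B = (3.47 − 0.7) / (2.48 + 101×2.2) = 0.0123 mA.
I_C = β·I_B = 100×0.0123 = 1.23 mA, and I_E = (β+1)I_B = 1.25 mA.
V_CE = V_CC − I_C·R_C − I_E·R_E = 14 − 1.23×0.56 − 1.25×2.2 = 10.6 V.
V_CE = 10.6 V > 0.2 V confirms active-region operation.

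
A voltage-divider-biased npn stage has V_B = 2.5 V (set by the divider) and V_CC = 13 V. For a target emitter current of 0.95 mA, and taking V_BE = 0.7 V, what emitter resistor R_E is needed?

V_E = V_B − V_BE = 2.5 − 0.7 = 1.8 V.
R_E = V_E / I_E = 1.8 / 0.95 = 1.89 kΩ.

R_E ≈ 1.9 kΩ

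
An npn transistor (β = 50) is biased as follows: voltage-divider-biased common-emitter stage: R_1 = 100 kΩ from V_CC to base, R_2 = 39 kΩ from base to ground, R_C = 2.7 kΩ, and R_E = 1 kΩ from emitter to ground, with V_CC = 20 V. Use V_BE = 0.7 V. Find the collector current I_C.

Thevenize the base divider: V_Th = V_CC·R_2/(R_1+R_2) = 20×39/139 = 5.61 V, R_Th = R_1‖R_2 = 28.1 kΩ.
Base-emitter loop: V_Th = I_B·R_Th + V_BE + (β+1)I_B·R_E, so I_B = (5.61 − 0.7) / (28.1 + 51×1) = 0.0621 mA.
I_C = β·I_B = 50×0.0621 = 3.11 mA, and I_E = (β+1)I_B = 3.17 mA.
V_CE = V_CC − I_C·R_C − I_E·R_E = 20 − 3.11×2.7 − 3.17×1 = 8.44 V.
V_CE = 8.44 V > 0.2 V confirms active-region operation.

I_C ≈ 3.1 mA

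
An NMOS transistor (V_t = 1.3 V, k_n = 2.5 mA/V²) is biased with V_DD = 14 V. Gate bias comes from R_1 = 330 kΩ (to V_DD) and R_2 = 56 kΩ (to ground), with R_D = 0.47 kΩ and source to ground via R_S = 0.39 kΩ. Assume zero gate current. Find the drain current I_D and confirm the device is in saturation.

I_D ≈ 0.41 mA

V_G = V_DD·R_2/(R_1+R_2) = 14×56/386 = 2.03 V.
Assume saturation: I_D = (k_n/2)(V_GS − V_t)² with V_GS = V_G − I_D·R_S = 2.03 − 0.39·I_D.
Substituting gives 0.19·I_D² − 1.71·I_D + 0.668 = 0, with roots I_D = 0.409 or 8.6 mA.
The root I_D = 8.6 mA gives V_GS = -1.32 V ≤ V_t, so take I_D = 0.409 mA.
Then V_GS = 1.87 V and V_DS = V_DD − I_D(R_D+R_S) = 14 − 0.409×0.86 = 13.6 V.
Saturation requires V_DS ≥ V_GS − V_t = 0.572 V; 13.6 ≥ 0.572 ✓.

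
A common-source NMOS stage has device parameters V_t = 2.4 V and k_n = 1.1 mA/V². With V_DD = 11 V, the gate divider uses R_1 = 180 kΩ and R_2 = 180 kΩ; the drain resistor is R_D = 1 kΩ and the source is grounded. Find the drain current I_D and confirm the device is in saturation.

I_D ≈ 5.3 mA

V_G = V_DD·R_2/(R_1+R_2) = 11×180/360 = 5.5 V. With the source grounded, V_GS = V_G = 5.5 V.
Assume saturation: I_D = (k_n/2)(V_GS − V_t)² = (1.1/2)×(5.5 − 2.4)² = 0.55×3.1² = 5.29 mA.
V_DS = V_DD − I_D·R_D = 11 − 5.29×1 = 5.71 V.
Saturation requires V_DS ≥ V_GS − V_t = 3.1 V; 5.71 ≥ 3.1 ✓.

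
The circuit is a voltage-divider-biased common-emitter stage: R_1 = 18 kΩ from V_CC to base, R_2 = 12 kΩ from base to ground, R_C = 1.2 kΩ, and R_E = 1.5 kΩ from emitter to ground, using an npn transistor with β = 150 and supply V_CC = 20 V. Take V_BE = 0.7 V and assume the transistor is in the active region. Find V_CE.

V_CE ≈ 7.3 V

Thevenize the base divider: V_Th = V_CC·R_2/(R_1+R_2) = 20×12/30 = 8 V, R_Th = R_1‖R_2 = 7.2 kΩ.
Base-emitter loop: V_Th = I_B·R_Th + V_BE + (β+1)I_B·R_E, so I_B = (8 − 0.7) / (7.2 + 151×1.5) = 0.0312 mA.
I_C = β·I_B = 150×0.0312 = 4.69 mA, and I_E = (β+1)I_B = 4.72 mA.
V_CE = V_CC − I_C·R_C − I_E·R_E = 20 − 4.69×1.2 − 4.72×1.5 = 7.3 V.
V_CE = 7.3 V > 0.2 V confirms active-region operation.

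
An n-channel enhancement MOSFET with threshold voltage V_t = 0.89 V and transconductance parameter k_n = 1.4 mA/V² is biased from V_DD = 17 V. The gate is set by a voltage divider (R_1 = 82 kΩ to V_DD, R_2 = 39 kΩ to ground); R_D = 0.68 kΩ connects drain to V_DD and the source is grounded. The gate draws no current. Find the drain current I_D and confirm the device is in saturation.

V_G = V_DD·R_2/(R_1+R_2) = 17×39/121 = 5.48 V. With the source grounded, V_GS = V_G = 5.48 V.
Assume saturation: I_D = (k_n/2)(V_GS − V_t)² = (1.4/2)×(5.48 − 0.89)² = 0.7×4.59² = 14.7 mA.
V_DS = V_DD − I_D·R_D = 17 − 14.7×0.68 = 6.97 V.
Saturation requires V_DS ≥ V_GS − V_t = 4.59 V; 6.97 ≥ 4.59 ✓.

I_D ≈ 15 mA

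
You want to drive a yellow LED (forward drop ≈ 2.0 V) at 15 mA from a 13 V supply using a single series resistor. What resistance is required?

R ≈ 0.73 kΩ

The resistor drops V_S − V_D = 13 − 2.0 = 11 V at 15 mA.
R = 11 V / 15 mA = 0.733 kΩ.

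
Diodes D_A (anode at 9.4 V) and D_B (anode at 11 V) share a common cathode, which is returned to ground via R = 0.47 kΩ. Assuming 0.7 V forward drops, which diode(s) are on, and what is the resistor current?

Assume both conduct. Then node N would need to be at both 9.4−0.7 = 8.7 V and 11−0.7 = 10.3 V, which is impossible.
Assume only D_B conducts: V_N = 11 − 0.7 = 10.3 V, so I_R = 10.3/0.47 = 21.9 mA.
Check D_A: its anode-to-cathode voltage is 9.4 − 10.3 = -0.9 V < 0.7 V, so it is off. The assumption is consistent.

Only D_B conducts; I_R ≈ 22 mA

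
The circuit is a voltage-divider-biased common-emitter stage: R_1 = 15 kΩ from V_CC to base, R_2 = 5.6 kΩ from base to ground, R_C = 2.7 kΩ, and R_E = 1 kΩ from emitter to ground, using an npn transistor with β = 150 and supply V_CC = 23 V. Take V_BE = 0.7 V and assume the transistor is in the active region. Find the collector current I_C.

Thevenize the base divider: V_Th = V_CC·R_2/(R_1+R_2) = 23×5.6/20.6 = 6.25 V, R_Th = R_1‖R_2 = 4.08 kΩ.
Base-emitter loop: V_Th = I_B·R_Th + V_BE + (β+1)I_B·R_E, so I_B = (6.25 − 0.7) / (4.08 + 151×1) = 0.0358 mA.
I_C = β·I_B = 150×0.0358 = 5.37 mA, and I_E = (β+1)I_B = 5.41 mA.
V_CE = V_CC − I_C·R_C − I_E·R_E = 23 − 5.37×2.7 − 5.41×1 = 3.09 V.
V_CE = 3.09 V > 0.2 V confirms active-region operation.

I_C ≈ 5.4 mA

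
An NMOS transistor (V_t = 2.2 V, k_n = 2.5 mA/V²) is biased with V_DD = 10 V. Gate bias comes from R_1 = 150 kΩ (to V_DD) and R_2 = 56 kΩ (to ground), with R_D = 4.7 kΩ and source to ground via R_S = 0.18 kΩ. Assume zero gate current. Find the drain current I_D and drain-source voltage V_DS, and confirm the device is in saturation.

I_D ≈ 0.27 mA, V_DS ≈ 8.7 V

V_G = V_DD·R_2/(R_1+R_2) = 10×56/206 = 2.72 V.
Assume saturation: I_D = (k_n/2)(V_GS − V_t)² with V_GS = V_G − I_D·R_S = 2.72 − 0.18·I_D.
Substituting gives 0.0405·I_D² − 1.23·I_D + 0.336 = 0, with roots I_D = 0.275 or 30.2 mA.
The root I_D = 30.2 mA gives V_GS = -2.71 V ≤ V_t, so take I_D = 0.275 mA.
Then V_GS = 2.67 V and V_DS = V_DD − I_D(R_D+R_S) = 10 − 0.275×4.88 = 8.66 V.
Saturation requires V_DS ≥ V_GS − V_t = 0.469 V; 8.66 ≥ 0.469 ✓.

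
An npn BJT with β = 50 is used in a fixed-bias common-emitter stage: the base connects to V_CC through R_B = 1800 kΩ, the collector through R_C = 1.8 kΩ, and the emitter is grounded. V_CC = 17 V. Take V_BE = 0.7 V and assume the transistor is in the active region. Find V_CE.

V_CE ≈ 16 V

Base loop: V_CC = I_B·R_B + V_BE, so I_B = (17 − 0.7)/1800 kΩ = 0.00906 mA.
In the active region I_C = β·I_B = 50 × 0.00906 = 0.453 mA.
Collector loop: V_CE = V_CC − I_C·R_C = 17 − 0.453×1.8 = 16.2 V.
Since V_CE = 16.2 V > V_CE(sat) ≈ 0.2 V, the transistor is in the active region as assumed.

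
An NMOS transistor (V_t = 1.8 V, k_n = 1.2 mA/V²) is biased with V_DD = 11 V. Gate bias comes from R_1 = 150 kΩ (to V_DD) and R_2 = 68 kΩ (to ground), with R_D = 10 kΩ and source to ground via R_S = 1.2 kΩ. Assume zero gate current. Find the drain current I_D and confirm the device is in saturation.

I_D ≈ 0.56 mA

V_G = V_DD·R_2/(R_1+R_2) = 11×68/218 = 3.43 V.
Assume saturation: I_D = (k_n/2)(V_GS − V_t)² with V_GS = V_G − I_D·R_S = 3.43 − 1.2·I_D.
Substituting gives 0.864·I_D² − 3.35·I_D + 1.6 = 0, with roots I_D = 0.557 or 3.32 mA.
The root I_D = 3.32 mA gives V_GS = -0.552 V ≤ V_t, so take I_D = 0.557 mA.
Then V_GS = 2.76 V and V_DS = V_DD − I_D(R_D+R_S) = 11 − 0.557×11.2 = 4.77 V.
Saturation requires V_DS ≥ V_GS − V_t = 0.963 V; 4.77 ≥ 0.963 ✓.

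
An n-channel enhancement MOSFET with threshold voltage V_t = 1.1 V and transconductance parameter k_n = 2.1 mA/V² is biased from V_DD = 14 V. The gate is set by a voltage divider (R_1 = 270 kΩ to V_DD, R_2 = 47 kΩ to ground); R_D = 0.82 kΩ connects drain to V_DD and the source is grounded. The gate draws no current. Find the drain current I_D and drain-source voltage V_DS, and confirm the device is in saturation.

I_D ≈ 1 mA, V_DS ≈ 13 V

V_G = V_DD·R_2/(R_1+R_2) = 14×47/317 = 2.08 V. With the source grounded, V_GS = V_G = 2.08 V.
Assume saturation: I_D = (k_n/2)(V_GS − V_t)² = (2.1/2)×(2.08 − 1.1)² = 1.05×0.976² = 1 mA.
V_DS = V_DD − I_D·R_D = 14 − 1×0.82 = 13.2 V.
Saturation requires V_DS ≥ V_GS − V_t = 0.976 V; 13.2 ≥ 0.976 ✓.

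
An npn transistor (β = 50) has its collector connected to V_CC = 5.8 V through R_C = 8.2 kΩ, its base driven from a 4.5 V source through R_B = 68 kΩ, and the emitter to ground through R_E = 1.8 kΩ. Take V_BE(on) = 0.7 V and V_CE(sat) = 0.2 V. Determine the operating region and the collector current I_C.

Assume active: I_B = (4.5 − 0.7)/(68 + 51×1.8) = 0.0238 mA, I_C = β·I_B = 1.19 mA.
Then V_CE = 5.8 − 1.19×8.2 − 1.21×1.8 = -6.13 V < 0.2 V — the active assumption fails.
Re-solve with V_CE = 0.2 V. KCL at the emitter: V_E/R_E = (V_BB−0.7−V_E)/R_B + (V_CC−0.2−V_E)/R_C, giving V_E = 1.07 V.
I_C = (V_CC − 0.2 − V_E)/R_C = (5.6 − 1.07)/8.2 = 0.553 mA.
Check: I_B = (3.8 − 1.07)/68 = 0.0402 mA, and β·I_B = 2.01 mA > I_C, confirming saturation.

saturation; I_C ≈ 0.55 mA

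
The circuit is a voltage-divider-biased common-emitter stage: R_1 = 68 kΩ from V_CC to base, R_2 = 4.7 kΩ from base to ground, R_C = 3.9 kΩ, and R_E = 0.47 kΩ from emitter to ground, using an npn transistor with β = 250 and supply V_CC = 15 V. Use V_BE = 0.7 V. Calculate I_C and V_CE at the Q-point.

I_C ≈ 0.55 mA, V_CE ≈ 13 V

Thevenize the base divider: V_Th = V_CC·R_2/(R_1+R_2) = 15×4.7/72.7 = 0.97 V, R_Th = R_1‖R_2 = 4.4 kΩ.
Base-emitter loop: V_Th = I_B·R_Th + V_BE + (β+1)I_B·R_E, so I_B = (0.97 − 0.7) / (4.4 + 251×0.47) = 0.0022 mA.
I_C = β·I_B = 250×0.0022 = 0.551 mA, and I_E = (β+1)I_B = 0.553 mA.
V_CE = V_CC − I_C·R_C − I_E·R_E = 15 − 0.551×3.9 − 0.553×0.47 = 12.6 V.
V_CE = 12.6 V > 0.2 V confirms active-region operation.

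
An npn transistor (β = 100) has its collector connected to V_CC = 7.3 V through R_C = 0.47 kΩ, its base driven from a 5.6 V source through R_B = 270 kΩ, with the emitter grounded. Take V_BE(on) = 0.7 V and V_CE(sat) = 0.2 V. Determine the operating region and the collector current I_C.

Assume active. Base-emitter loop: I_B = (V_BB − V_BE)/R_B = (5.6 − 0.7)/270 = 0.0181 mA.
I_C = β·I_B = 100×0.0181 = 1.81 mA.
V_CE = V_CC − I_C·R_C = 7.3 − 1.81×0.47 = 6.45 V > V_CE(sat), so the active-region assumption holds.

active; I_C ≈ 1.8 mA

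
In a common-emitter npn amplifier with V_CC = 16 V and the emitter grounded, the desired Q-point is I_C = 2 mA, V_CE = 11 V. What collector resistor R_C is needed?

Collector loop: V_CC = I_C·R_C + V_CE.
R_C = (V_CC − V_CE)/I_C = (16 − 11)/2 = 2.5 kΩ.

R_C ≈ 2.5 kΩ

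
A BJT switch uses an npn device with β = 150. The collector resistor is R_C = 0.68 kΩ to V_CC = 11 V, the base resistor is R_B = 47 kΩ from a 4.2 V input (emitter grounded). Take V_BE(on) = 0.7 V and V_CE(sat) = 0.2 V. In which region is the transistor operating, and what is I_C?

Assume active. Base-emitter loop: I_B = (V_BB − V_BE)/R_B = (4.2 − 0.7)/47 = 0.0745 mA.
I_C = β·I_B = 150×0.0745 = 11.2 mA.
V_CE = V_CC − I_C·R_C = 11 − 11.2×0.68 = 3.4 V > V_CE(sat), so the active-region assumption holds.

active; I_C ≈ 11 mA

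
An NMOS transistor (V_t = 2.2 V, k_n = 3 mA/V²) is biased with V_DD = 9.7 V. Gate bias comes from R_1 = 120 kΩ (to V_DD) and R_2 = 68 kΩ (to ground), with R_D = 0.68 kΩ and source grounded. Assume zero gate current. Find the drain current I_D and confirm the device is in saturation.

V_G = V_DD·R_2/(R_1+R_2) = 9.7×68/188 = 3.51 V. With the source grounded, V_GS = V_G = 3.51 V.
Assume saturation: I_D = (k_n/2)(V_GS − V_t)² = (3/2)×(3.51 − 2.2)² = 1.5×1.31² = 2.57 mA.
V_DS = V_DD − I_D·R_D = 9.7 − 2.57×0.68 = 7.95 V.
Saturation requires V_DS ≥ V_GS − V_t = 1.31 V; 7.95 ≥ 1.31 ✓.

I_D ≈ 2.6 mA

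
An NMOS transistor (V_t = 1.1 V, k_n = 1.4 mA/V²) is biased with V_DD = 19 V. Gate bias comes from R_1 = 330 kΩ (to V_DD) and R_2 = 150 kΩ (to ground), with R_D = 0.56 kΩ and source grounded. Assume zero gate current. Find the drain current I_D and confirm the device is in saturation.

V_G = V_DD·R_2/(R_1+R_2) = 19×150/480 = 5.94 V. With the source grounded, V_GS = V_G = 5.94 V.
Assume saturation: I_D = (k_n/2)(V_GS − V_t)² = (1.4/2)×(5.94 − 1.1)² = 0.7×4.84² = 16.4 mA.
V_DS = V_DD − I_D·R_D = 19 − 16.4×0.56 = 9.83 V.
Saturation requires V_DS ≥ V_GS − V_t = 4.84 V; 9.83 ≥ 4.84 ✓.

I_D ≈ 16 mA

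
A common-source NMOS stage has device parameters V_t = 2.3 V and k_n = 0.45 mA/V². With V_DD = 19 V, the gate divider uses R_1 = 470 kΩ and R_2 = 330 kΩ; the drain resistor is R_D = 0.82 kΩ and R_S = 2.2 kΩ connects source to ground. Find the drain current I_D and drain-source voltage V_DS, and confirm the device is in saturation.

I_D ≈ 1.4 mA, V_DS ≈ 15 V

V_G = V_DD·R_2/(R_1+R_2) = 19×330/800 = 7.84 V.
Assume saturation: I_D = (k_n/2)(V_GS − V_t)² with V_GS = V_G − I_D·R_S = 7.84 − 2.2·I_D.
Substituting gives 1.09·I_D² − 6.48·I_D + 6.9 = 0, with roots I_D = 1.39 or 4.56 mA.
The root I_D = 4.56 mA gives V_GS = -2.2 V ≤ V_t, so take I_D = 1.39 mA.
Then V_GS = 4.78 V and V_DS = V_DD − I_D(R_D+R_S) = 19 − 1.39×3.02 = 14.8 V.
Saturation requires V_DS ≥ V_GS − V_t = 2.48 V; 14.8 ≥ 2.48 ✓.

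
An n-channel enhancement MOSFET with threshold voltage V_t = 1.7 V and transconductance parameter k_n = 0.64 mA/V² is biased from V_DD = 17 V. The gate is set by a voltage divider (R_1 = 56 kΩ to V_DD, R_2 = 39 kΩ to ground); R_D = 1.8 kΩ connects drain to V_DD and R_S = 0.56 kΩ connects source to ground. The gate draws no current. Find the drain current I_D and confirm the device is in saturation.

I_D ≈ 3.5 mA

V_G = V_DD·R_2/(R_1+R_2) = 17×39/95 = 6.98 V.
Assume saturation: I_D = (k_n/2)(V_GS − V_t)² with V_GS = V_G − I_D·R_S = 6.98 − 0.56·I_D.
Substituting gives 0.1·I_D² − 2.89·I_D + 8.92 = 0, with roots I_D = 3.51 or 25.3 mA.
The root I_D = 25.3 mA gives V_GS = -7.19 V ≤ V_t, so take I_D = 3.51 mA.
Then V_GS = 5.01 V and V_DS = V_DD − I_D(R_D+R_S) = 17 − 3.51×2.36 = 8.71 V.
Saturation requires V_DS ≥ V_GS − V_t = 3.31 V; 8.71 ≥ 3.31 ✓.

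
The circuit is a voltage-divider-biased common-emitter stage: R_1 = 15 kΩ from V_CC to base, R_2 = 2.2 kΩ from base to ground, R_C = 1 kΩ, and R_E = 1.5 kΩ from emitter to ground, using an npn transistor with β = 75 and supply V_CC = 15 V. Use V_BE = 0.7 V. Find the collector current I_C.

I_C ≈ 0.79 mA

Thevenize the base divider: V_Th = V_CC·R_2/(R_1+R_2) = 15×2.2/17.2 = 1.92 V, R_Th = R_1‖R_2 = 1.92 kΩ.
Base-emitter loop: V_Th = I_B·R_Th + V_BE + (β+1)I_B·R_E, so I_B = (1.92 − 0.7) / (1.92 + 76×1.5) = 0.0105 mA.
I_C = β·I_B = 75×0.0105 = 0.788 mA, and I_E = (β+1)I_B = 0.799 mA.
V_CE = V_CC − I_C·R_C − I_E·R_E = 15 − 0.788×1 − 0.799×1.5 = 13 V.
V_CE = 13 V > 0.2 V confirms active-region operation.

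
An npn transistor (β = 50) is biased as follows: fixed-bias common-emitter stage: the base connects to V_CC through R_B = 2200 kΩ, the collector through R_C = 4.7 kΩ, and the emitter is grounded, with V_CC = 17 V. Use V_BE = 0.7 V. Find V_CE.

Base loop: V_CC = I_B·R_B + V_BE, so I_B = (17 − 0.7)/2200 kΩ = 0.00741 mA.
In the active region I_C = β·I_B = 50 × 0.00741 = 0.37 mA.
Collector loop: V_CE = V_CC − I_C·R_C = 17 − 0.37×4.7 = 15.3 V.
Since V_CE = 15.3 V > V_CE(sat) ≈ 0.2 V, the transistor is in the active region as assumed.

V_CE ≈ 15 V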